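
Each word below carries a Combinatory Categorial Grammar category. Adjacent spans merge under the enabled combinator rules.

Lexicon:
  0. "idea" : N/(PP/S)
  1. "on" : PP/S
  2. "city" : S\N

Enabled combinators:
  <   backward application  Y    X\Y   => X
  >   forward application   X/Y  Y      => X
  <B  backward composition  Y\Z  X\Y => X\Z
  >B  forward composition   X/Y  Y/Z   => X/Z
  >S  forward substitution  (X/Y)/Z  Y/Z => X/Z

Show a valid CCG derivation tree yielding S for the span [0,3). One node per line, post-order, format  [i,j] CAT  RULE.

[0,3] S   <
  [0,2] N   >
    [0,1] "idea" : N/(PP/S)
    [1,2] "on" : PP/S
  [2,3] "city" : S\N

[0,1] N/(PP/S)  lex  "idea"
[1,2] PP/S  lex  "on"
[0,2] N  >  k=1
[2,3] S\N  lex  "city"
[0,3] S  <  k=2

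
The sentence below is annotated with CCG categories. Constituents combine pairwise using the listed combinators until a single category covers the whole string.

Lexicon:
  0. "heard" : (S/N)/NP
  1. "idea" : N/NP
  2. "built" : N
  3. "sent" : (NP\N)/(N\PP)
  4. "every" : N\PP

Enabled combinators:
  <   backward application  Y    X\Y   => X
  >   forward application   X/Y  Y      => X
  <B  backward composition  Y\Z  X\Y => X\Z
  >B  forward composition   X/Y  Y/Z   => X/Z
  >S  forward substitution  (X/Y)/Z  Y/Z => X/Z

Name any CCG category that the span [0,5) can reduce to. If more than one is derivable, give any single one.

S

[0,5] S   >
  [0,2] S/NP   >S
    [0,1] "heard" : (S/N)/NP
    [1,2] "idea" : N/NP
  [2,5] NP   <
    [2,3] "built" : N
    [3,5] NP\N   >
      [3,4] "sent" : (NP\N)/(N\PP)
      [4,5] "every" : N\PP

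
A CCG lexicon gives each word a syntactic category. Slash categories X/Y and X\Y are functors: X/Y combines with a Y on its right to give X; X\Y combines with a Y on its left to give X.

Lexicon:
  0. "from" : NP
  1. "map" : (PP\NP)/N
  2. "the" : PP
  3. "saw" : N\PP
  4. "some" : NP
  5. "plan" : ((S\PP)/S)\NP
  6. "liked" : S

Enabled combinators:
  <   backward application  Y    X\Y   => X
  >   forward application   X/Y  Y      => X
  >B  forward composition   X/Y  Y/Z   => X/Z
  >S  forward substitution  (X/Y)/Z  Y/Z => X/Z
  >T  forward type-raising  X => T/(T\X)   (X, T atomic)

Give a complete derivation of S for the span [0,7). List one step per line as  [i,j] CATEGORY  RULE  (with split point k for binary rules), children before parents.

[0,1] NP  lex  "from"
[0,1] PP/(PP\NP)  >T
[1,2] (PP\NP)/N  lex  "map"
[2,3] PP  lex  "the"
[3,4] N\PP  lex  "saw"
[2,4] N  <  k=3
[1,4] PP\NP  >  k=2
[0,4] PP  >  k=1
[4,5] NP  lex  "some"
[5,6] ((S\PP)/S)\NP  lex  "plan"
[4,6] (S\PP)/S  <  k=5
[6,7] S  lex  "liked"
[4,7] S\PP  >  k=6
[0,7] S  <  k=4

[0,7] S   <
  [0,4] PP   >
    [0,1] PP/(PP\NP)   >T
      [0,1] "from" : NP
    [1,4] PP\NP   >
      [1,2] "map" : (PP\NP)/N
      [2,4] N   <
        [2,3] "the" : PP
        [3,4] "saw" : N\PP
  [4,7] S\PP   >
    [4,6] (S\PP)/S   <
      [4,5] "some" : NP
      [5,6] "plan" : ((S\PP)/S)\NP
    [6,7] "liked" : S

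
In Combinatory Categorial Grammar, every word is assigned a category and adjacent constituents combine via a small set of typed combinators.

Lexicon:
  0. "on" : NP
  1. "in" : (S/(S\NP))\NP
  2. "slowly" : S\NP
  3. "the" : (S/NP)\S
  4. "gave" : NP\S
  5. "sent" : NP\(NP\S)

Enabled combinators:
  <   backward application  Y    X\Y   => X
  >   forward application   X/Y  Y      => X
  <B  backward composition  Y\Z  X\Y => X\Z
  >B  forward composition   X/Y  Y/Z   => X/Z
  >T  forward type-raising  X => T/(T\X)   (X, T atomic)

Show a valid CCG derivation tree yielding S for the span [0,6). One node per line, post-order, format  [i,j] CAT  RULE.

[0,1] NP  lex  "on"
[1,2] (S/(S\NP))\NP  lex  "in"
[0,2] S/(S\NP)  <  k=1
[2,3] S\NP  lex  "slowly"
[0,3] S  >  k=2
[3,4] (S/NP)\S  lex  "the"
[0,4] S/NP  <  k=3
[4,5] NP\S  lex  "gave"
[5,6] NP\(NP\S)  lex  "sent"
[4,6] NP  <  k=5
[0,6] S  >  k=4

[0,6] S   >
  [0,4] S/NP   <
    [0,3] S   >
      [0,2] S/(S\NP)   <
        [0,1] "on" : NP
        [1,2] "in" : (S/(S\NP))\NP
      [2,3] "slowly" : S\NP
    [3,4] "the" : (S/NP)\S
  [4,6] NP   <
    [4,5] "gave" : NP\S
    [5,6] "sent" : NP\(NP\S)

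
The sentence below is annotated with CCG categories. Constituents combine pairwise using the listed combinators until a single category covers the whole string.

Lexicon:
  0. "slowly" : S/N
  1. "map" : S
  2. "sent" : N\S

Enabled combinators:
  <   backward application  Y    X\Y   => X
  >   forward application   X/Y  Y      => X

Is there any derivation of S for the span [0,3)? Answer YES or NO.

YES

[0,3] S   >
  [0,1] "slowly" : S/N
  [1,3] N   <
    [1,2] "map" : S
    [2,3] "sent" : N\S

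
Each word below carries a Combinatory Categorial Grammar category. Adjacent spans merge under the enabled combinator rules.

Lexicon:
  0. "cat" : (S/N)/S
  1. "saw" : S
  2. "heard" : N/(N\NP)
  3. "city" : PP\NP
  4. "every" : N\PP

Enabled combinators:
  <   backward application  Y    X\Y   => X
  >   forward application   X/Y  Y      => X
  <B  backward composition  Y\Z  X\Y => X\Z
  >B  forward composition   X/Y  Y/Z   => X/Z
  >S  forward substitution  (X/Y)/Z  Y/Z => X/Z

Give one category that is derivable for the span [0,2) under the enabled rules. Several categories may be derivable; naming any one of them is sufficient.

S/N

[0,5] S   >
  [0,2] S/N   >
    [0,1] "cat" : (S/N)/S
    [1,2] "saw" : S
  [2,5] N   >
    [2,3] "heard" : N/(N\NP)
    [3,5] N\NP   <B
      [3,4] "city" : PP\NP
      [4,5] "every" : N\PP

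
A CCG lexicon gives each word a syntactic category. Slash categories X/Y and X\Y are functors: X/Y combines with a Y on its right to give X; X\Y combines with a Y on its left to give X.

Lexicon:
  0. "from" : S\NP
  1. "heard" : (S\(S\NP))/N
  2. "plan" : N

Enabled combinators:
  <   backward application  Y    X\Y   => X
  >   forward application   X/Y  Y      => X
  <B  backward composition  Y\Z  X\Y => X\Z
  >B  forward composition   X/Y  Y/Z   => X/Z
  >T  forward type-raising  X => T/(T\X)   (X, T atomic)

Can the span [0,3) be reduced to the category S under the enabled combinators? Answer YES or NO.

YES

[0,3] S   <
  [0,1] "from" : S\NP
  [1,3] S\(S\NP)   >
    [1,2] "heard" : (S\(S\NP))/N
    [2,3] "plan" : N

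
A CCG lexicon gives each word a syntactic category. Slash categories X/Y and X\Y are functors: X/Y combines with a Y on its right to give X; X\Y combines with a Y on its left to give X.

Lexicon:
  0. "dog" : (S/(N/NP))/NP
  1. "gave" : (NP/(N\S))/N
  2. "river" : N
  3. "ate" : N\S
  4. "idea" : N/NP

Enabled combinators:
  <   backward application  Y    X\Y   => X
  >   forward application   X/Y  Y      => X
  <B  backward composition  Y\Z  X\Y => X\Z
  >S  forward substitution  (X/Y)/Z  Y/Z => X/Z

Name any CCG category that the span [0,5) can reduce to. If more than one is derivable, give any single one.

S

[0,5] S   >
  [0,4] S/(N/NP)   >
    [0,1] "dog" : (S/(N/NP))/NP
    [1,4] NP   >
      [1,3] NP/(N\S)   >
        [1,2] "gave" : (NP/(N\S))/N
        [2,3] "river" : N
      [3,4] "ate" : N\S
  [4,5] "idea" : N/NP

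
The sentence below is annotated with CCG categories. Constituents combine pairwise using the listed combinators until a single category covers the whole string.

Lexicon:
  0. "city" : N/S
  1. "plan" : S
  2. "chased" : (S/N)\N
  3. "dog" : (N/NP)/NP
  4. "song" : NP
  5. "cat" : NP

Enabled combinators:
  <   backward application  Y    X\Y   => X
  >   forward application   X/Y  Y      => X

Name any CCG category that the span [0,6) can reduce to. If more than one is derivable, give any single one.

[0,6] S   >
  [0,3] S/N   <
    [0,2] N   >
      [0,1] "city" : N/S
      [1,2] "plan" : S
    [2,3] "chased" : (S/N)\N
  [3,6] N   >
    [3,5] N/NP   >
      [3,4] "dog" : (N/NP)/NP
      [4,5] "song" : NP
    [5,6] "cat" : NP

S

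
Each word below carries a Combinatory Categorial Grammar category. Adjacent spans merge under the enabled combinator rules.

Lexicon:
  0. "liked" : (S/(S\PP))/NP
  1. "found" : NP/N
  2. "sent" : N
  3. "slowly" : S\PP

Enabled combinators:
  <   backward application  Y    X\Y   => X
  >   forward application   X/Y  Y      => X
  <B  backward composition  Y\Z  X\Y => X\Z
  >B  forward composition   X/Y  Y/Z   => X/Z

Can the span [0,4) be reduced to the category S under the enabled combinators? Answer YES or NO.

[0,4] S   >
  [0,3] S/(S\PP)   >
    [0,1] "liked" : (S/(S\PP))/NP
    [1,3] NP   >
      [1,2] "found" : NP/N
      [2,3] "sent" : N
  [3,4] "slowly" : S\PP

YES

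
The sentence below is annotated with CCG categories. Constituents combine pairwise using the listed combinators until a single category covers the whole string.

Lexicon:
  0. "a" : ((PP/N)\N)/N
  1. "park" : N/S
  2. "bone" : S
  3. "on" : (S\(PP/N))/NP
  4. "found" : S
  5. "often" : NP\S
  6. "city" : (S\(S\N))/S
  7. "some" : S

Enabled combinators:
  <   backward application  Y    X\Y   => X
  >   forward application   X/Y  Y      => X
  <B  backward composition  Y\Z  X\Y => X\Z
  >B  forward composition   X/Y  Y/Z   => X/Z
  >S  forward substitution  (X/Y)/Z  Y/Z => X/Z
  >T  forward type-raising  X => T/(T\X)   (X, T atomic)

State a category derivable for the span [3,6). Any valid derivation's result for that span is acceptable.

[0,8] S   <
  [0,6] S\N   <B
    [0,3] (PP/N)\N   >
      [0,1] "a" : ((PP/N)\N)/N
      [1,3] N   >
        [1,2] "park" : N/S
        [2,3] "bone" : S
    [3,6] S\(PP/N)   >
      [3,4] "on" : (S\(PP/N))/NP
      [4,6] NP   >
        [4,5] NP/(NP\S)   >T
          [4,5] "found" : S
        [5,6] "often" : NP\S
  [6,8] S\(S\N)   >
    [6,7] "city" : (S\(S\N))/S
    [7,8] "some" : S

S\(PP/N)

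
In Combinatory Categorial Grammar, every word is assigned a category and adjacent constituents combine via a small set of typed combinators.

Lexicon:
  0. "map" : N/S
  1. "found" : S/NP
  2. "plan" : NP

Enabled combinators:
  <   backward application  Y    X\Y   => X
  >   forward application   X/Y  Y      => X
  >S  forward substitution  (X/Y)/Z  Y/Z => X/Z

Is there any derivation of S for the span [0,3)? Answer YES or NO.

N/S S/NP NP
CKY chart[0,3] = {N}; S ∉ chart

NO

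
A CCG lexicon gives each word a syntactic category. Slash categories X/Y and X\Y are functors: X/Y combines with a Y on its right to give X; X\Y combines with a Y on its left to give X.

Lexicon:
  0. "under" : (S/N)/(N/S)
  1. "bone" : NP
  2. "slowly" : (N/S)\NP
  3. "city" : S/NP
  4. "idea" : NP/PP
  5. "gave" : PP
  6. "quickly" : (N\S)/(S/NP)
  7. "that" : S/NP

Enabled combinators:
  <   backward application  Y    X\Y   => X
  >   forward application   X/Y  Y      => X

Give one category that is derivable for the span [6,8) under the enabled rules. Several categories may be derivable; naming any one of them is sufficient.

N\S

[0,8] S   >
  [0,3] S/N   >
    [0,1] "under" : (S/N)/(N/S)
    [1,3] N/S   <
      [1,2] "bone" : NP
      [2,3] "slowly" : (N/S)\NP
  [3,8] N   <
    [3,6] S   >
      [3,4] "city" : S/NP
      [4,6] NP   >
        [4,5] "idea" : NP/PP
        [5,6] "gave" : PP
    [6,8] N\S   >
      [6,7] "quickly" : (N\S)/(S/NP)
      [7,8] "that" : S/NP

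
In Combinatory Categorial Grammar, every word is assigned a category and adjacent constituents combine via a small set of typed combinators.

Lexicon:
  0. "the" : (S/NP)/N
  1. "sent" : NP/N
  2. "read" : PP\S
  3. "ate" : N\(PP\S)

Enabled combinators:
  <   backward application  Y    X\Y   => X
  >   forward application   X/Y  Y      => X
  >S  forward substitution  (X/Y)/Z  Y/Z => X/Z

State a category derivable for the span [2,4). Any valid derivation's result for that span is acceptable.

N

[0,4] S   >
  [0,2] S/N   >S
    [0,1] "the" : (S/NP)/N
    [1,2] "sent" : NP/N
  [2,4] N   <
    [2,3] "read" : PP\S
    [3,4] "ate" : N\(PP\S)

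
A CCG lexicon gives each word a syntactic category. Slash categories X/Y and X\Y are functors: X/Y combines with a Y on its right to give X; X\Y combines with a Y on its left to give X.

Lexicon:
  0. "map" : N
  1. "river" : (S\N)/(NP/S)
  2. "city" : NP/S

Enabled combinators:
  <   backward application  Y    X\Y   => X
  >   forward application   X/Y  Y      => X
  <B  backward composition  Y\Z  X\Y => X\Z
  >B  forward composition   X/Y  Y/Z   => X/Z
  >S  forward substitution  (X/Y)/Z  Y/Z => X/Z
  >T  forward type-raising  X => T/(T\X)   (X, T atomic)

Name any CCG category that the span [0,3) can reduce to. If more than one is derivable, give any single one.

S

[0,3] S   >
  [0,1] S/(S\N)   >T
    [0,1] "map" : N
  [1,3] S\N   >
    [1,2] "river" : (S\N)/(NP/S)
    [2,3] "city" : NP/S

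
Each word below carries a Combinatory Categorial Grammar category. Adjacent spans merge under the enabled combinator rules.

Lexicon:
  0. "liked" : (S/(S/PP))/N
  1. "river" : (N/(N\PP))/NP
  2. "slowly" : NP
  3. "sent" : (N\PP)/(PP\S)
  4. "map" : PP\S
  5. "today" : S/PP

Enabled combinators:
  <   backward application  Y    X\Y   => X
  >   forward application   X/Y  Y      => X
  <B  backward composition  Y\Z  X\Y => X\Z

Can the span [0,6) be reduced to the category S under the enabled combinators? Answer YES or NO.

YES

[0,6] S   >
  [0,5] S/(S/PP)   >
    [0,1] "liked" : (S/(S/PP))/N
    [1,5] N   >
      [1,3] N/(N\PP)   >
        [1,2] "river" : (N/(N\PP))/NP
        [2,3] "slowly" : NP
      [3,5] N\PP   >
        [3,4] "sent" : (N\PP)/(PP\S)
        [4,5] "map" : PP\S
  [5,6] "today" : S/PP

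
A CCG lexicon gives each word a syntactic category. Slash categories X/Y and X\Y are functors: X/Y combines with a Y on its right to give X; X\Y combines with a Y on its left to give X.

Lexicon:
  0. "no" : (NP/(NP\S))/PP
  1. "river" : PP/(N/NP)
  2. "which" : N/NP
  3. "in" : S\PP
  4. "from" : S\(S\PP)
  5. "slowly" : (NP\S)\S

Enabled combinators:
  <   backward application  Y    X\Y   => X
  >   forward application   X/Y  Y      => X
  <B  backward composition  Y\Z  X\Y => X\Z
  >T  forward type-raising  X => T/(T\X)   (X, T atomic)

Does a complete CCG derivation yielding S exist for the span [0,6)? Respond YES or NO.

NO

(NP/(NP\S))/PP PP/(N/NP) N/NP S\PP S\(S\PP) (NP\S)\S
CKY chart[0,6] = {N/(N\NP), NP, NP/(NP\NP), PP/(PP\NP), S/(S\NP)}; S ∉ chart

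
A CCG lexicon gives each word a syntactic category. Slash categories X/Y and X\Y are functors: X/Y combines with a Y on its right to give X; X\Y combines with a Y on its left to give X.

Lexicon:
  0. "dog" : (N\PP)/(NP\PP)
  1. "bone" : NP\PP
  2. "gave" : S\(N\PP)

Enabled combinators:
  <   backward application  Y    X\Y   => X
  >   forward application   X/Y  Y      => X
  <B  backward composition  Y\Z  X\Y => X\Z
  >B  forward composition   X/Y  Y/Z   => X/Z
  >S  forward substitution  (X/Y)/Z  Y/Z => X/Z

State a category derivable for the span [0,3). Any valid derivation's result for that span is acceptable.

S

[0,3] S   <
  [0,2] N\PP   >
    [0,1] "dog" : (N\PP)/(NP\PP)
    [1,2] "bone" : NP\PP
  [2,3] "gave" : S\(N\PP)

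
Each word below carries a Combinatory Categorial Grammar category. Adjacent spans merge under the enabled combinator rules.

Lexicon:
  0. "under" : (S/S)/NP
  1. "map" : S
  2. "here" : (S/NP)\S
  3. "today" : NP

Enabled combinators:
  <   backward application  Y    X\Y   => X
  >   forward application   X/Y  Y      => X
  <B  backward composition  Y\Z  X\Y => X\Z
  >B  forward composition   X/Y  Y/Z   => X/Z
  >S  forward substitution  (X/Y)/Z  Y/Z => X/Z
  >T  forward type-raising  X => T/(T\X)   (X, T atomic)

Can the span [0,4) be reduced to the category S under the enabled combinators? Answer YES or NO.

YES

[0,4] S   >
  [0,3] S/NP   >S
    [0,1] "under" : (S/S)/NP
    [1,3] S/NP   <
      [1,2] "map" : S
      [2,3] "here" : (S/NP)\S
  [3,4] "today" : NP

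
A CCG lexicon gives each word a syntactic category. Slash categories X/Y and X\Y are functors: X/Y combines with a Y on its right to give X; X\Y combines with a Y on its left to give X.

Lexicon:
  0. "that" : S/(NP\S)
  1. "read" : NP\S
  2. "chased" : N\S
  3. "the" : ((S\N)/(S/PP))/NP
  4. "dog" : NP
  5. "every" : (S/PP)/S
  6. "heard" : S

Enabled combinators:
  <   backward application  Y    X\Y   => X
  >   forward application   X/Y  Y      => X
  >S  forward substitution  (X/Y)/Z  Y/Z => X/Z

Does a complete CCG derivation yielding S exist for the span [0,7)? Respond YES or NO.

[0,7] S   <
  [0,3] N   <
    [0,2] S   >
      [0,1] "that" : S/(NP\S)
      [1,2] "read" : NP\S
    [2,3] "chased" : N\S
  [3,7] S\N   >
    [3,5] (S\N)/(S/PP)   >
      [3,4] "the" : ((S\N)/(S/PP))/NP
      [4,5] "dog" : NP
    [5,7] S/PP   >
      [5,6] "every" : (S/PP)/S
      [6,7] "heard" : S

YES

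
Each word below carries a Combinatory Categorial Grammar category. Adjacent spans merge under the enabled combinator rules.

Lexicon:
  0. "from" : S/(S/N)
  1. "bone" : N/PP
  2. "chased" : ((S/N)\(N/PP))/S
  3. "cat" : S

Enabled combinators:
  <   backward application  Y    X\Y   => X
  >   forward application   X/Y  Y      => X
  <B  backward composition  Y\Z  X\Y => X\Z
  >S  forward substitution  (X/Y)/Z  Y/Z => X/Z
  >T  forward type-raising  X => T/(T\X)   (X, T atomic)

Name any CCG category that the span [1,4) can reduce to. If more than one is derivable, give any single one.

S/N

[0,4] S   >
  [0,1] "from" : S/(S/N)
  [1,4] S/N   <
    [1,2] "bone" : N/PP
    [2,4] (S/N)\(N/PP)   >
      [2,3] "chased" : ((S/N)\(N/PP))/S
      [3,4] "cat" : S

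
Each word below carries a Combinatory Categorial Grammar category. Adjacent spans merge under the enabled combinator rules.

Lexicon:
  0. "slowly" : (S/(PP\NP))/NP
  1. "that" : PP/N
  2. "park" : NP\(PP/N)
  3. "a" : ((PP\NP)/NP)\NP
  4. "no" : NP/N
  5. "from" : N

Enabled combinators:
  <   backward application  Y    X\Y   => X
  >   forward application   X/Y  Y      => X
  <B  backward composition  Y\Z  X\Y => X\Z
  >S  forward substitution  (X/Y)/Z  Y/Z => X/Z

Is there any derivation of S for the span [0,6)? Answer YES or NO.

YES

[0,6] S   >
  [0,4] S/NP   >S
    [0,1] "slowly" : (S/(PP\NP))/NP
    [1,4] (PP\NP)/NP   <
      [1,3] NP   <
        [1,2] "that" : PP/N
        [2,3] "park" : NP\(PP/N)
      [3,4] "a" : ((PP\NP)/NP)\NP
  [4,6] NP   >
    [4,5] "no" : NP/N
    [5,6] "from" : N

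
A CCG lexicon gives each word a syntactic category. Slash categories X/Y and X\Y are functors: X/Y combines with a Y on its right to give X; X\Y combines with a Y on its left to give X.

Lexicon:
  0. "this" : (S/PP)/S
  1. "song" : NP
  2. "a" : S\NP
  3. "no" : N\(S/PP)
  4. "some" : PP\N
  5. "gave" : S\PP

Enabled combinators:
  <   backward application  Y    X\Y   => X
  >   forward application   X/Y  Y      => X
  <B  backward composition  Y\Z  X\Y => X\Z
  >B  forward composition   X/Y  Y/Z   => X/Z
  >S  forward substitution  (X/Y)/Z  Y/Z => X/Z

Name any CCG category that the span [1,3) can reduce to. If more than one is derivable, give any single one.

[0,6] S   <
  [0,4] N   <
    [0,3] S/PP   >
      [0,1] "this" : (S/PP)/S
      [1,3] S   <
        [1,2] "song" : NP
        [2,3] "a" : S\NP
    [3,4] "no" : N\(S/PP)
  [4,6] S\N   <B
    [4,5] "some" : PP\N
    [5,6] "gave" : S\PP

S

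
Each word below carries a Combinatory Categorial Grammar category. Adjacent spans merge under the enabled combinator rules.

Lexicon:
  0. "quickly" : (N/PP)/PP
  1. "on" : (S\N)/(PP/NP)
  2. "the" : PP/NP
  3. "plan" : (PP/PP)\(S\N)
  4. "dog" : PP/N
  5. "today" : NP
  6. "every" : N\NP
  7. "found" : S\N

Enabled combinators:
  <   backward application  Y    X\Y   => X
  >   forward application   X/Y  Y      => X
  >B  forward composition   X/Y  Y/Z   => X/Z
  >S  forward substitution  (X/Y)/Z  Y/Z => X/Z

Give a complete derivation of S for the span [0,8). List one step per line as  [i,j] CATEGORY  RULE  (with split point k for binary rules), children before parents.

[0,8] S   <
  [0,7] N   >
    [0,4] N/PP   >S
      [0,1] "quickly" : (N/PP)/PP
      [1,4] PP/PP   <
        [1,3] S\N   >
          [1,2] "on" : (S\N)/(PP/NP)
          [2,3] "the" : PP/NP
        [3,4] "plan" : (PP/PP)\(S\N)
    [4,7] PP   >
      [4,5] "dog" : PP/N
      [5,7] N   <
        [5,6] "today" : NP
        [6,7] "every" : N\NP
  [7,8] "found" : S\N

[0,1] (N/PP)/PP  lex  "quickly"
[1,2] (S\N)/(PP/NP)  lex  "on"
[2,3] PP/NP  lex  "the"
[1,3] S\N  >  k=2
[3,4] (PP/PP)\(S\N)  lex  "plan"
[1,4] PP/PP  <  k=3
[0,4] N/PP  >S  k=1
[4,5] PP/N  lex  "dog"
[5,6] NP  lex  "today"
[6,7] N\NP  lex  "every"
[5,7] N  <  k=6
[4,7] PP  >  k=5
[0,7] N  >  k=4
[7,8] S\N  lex  "found"
[0,8] S  <  k=7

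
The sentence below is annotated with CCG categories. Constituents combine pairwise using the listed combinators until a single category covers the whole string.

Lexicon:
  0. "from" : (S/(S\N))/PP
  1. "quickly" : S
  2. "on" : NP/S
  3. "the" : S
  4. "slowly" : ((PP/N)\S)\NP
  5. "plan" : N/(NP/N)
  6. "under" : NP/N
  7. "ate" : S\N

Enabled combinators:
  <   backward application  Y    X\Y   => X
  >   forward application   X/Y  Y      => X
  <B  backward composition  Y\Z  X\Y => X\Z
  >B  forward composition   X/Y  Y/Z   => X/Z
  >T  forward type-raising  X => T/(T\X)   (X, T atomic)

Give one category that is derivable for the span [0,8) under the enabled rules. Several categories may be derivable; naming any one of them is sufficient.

S

[0,8] S   >
  [0,7] S/(S\N)   >
    [0,1] "from" : (S/(S\N))/PP
    [1,7] PP   >
      [1,5] PP/N   <
        [1,2] "quickly" : S
        [2,5] (PP/N)\S   <
          [2,4] NP   >
            [2,3] "on" : NP/S
            [3,4] "the" : S
          [4,5] "slowly" : ((PP/N)\S)\NP
      [5,7] N   >
        [5,6] "plan" : N/(NP/N)
        [6,7] "under" : NP/N
  [7,8] "ate" : S\N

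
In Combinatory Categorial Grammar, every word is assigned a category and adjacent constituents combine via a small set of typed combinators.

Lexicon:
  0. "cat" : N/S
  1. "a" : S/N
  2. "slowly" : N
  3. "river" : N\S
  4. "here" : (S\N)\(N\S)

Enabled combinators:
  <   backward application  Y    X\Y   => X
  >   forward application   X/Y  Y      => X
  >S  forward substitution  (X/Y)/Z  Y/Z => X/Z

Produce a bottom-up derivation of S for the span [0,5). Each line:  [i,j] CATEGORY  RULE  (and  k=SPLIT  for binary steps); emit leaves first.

[0,5] S   <
  [0,3] N   >
    [0,1] "cat" : N/S
    [1,3] S   >
      [1,2] "a" : S/N
      [2,3] "slowly" : N
  [3,5] S\N   <
    [3,4] "river" : N\S
    [4,5] "here" : (S\N)\(N\S)

[0,1] N/S  lex  "cat"
[1,2] S/N  lex  "a"
[2,3] N  lex  "slowly"
[1,3] S  >  k=2
[0,3] N  >  k=1
[3,4] N\S  lex  "river"
[4,5] (S\N)\(N\S)  lex  "here"
[3,5] S\N  <  k=4
[0,5] S  <  k=3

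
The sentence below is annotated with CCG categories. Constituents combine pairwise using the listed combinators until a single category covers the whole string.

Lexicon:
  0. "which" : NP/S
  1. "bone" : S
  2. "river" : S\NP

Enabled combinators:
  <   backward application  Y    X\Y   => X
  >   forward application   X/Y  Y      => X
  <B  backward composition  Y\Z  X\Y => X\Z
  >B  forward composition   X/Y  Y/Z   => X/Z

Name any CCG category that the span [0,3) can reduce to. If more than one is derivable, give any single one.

[0,3] S   <
  [0,2] NP   >
    [0,1] "which" : NP/S
    [1,2] "bone" : S
  [2,3] "river" : S\NP

S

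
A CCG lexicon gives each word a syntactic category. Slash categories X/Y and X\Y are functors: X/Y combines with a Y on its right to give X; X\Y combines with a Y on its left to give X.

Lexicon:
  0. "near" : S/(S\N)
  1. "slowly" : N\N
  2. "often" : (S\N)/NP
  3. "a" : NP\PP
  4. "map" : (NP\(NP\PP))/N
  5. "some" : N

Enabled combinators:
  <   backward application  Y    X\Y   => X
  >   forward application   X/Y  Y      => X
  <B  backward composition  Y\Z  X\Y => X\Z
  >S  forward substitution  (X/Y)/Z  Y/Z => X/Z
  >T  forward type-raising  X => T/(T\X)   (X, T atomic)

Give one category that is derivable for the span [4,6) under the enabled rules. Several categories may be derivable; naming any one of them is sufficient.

[0,6] S   >
  [0,1] "near" : S/(S\N)
  [1,6] S\N   <B
    [1,2] "slowly" : N\N
    [2,6] S\N   >
      [2,3] "often" : (S\N)/NP
      [3,6] NP   <
        [3,4] "a" : NP\PP
        [4,6] NP\(NP\PP)   >
          [4,5] "map" : (NP\(NP\PP))/N
          [5,6] "some" : N

NP\(NP\PP)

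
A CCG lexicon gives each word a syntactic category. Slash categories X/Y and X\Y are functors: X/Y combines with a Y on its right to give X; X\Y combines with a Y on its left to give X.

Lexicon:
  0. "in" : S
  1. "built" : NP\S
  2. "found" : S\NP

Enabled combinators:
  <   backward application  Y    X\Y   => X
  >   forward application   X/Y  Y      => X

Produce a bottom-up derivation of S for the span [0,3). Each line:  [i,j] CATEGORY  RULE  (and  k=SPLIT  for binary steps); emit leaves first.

[0,1] S  lex  "in"
[1,2] NP\S  lex  "built"
[0,2] NP  <  k=1
[2,3] S\NP  lex  "found"
[0,3] S  <  k=2

[0,3] S   <
  [0,2] NP   <
    [0,1] "in" : S
    [1,2] "built" : NP\S
  [2,3] "found" : S\NP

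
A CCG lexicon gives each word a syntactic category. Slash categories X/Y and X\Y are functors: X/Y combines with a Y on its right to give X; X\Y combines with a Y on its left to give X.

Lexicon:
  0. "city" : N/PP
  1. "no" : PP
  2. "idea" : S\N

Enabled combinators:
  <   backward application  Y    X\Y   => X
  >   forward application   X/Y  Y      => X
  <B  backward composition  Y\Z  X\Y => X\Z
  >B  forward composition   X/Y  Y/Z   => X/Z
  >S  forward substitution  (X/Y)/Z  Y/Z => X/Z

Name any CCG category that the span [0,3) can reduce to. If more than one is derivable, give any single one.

[0,3] S   <
  [0,2] N   >
    [0,1] "city" : N/PP
    [1,2] "no" : PP
  [2,3] "idea" : S\N

S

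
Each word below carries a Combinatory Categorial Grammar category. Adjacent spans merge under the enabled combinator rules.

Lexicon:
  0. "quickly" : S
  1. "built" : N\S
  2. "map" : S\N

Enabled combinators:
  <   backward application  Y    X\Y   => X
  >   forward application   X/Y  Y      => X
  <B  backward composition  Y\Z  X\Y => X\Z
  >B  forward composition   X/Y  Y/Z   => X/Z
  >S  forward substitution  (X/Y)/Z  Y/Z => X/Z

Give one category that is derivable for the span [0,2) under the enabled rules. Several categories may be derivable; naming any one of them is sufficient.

[0,3] S   <
  [0,2] N   <
    [0,1] "quickly" : S
    [1,2] "built" : N\S
  [2,3] "map" : S\N

N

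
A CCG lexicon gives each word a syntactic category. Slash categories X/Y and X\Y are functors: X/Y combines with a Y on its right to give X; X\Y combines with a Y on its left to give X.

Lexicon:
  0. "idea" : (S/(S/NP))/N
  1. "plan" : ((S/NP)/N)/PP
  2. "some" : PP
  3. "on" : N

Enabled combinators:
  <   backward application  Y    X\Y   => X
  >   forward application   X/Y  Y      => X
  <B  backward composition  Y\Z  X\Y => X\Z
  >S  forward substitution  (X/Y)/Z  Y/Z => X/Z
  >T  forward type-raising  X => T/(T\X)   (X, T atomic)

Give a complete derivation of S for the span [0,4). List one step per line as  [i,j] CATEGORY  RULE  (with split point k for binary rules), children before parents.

[0,4] S   >
  [0,3] S/N   >S
    [0,1] "idea" : (S/(S/NP))/N
    [1,3] (S/NP)/N   >
      [1,2] "plan" : ((S/NP)/N)/PP
      [2,3] "some" : PP
  [3,4] "on" : N

[0,1] (S/(S/NP))/N  lex  "idea"
[1,2] ((S/NP)/N)/PP  lex  "plan"
[2,3] PP  lex  "some"
[1,3] (S/NP)/N  >  k=2
[0,3] S/N  >S  k=1
[3,4] N  lex  "on"
[0,4] S  >  k=3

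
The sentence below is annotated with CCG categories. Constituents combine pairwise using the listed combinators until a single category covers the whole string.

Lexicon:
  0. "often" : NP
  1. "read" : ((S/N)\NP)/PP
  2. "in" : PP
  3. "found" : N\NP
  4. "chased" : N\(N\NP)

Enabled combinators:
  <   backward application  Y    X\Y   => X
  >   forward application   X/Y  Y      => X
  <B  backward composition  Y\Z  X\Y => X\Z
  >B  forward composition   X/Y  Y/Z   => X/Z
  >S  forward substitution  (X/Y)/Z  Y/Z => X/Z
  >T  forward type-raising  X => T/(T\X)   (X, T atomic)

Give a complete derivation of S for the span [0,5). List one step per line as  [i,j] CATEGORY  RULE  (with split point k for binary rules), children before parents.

[0,1] NP  lex  "often"
[1,2] ((S/N)\NP)/PP  lex  "read"
[2,3] PP  lex  "in"
[1,3] (S/N)\NP  >  k=2
[0,3] S/N  <  k=1
[3,4] N\NP  lex  "found"
[4,5] N\(N\NP)  lex  "chased"
[3,5] N  <  k=4
[0,5] S  >  k=3

[0,5] S   >
  [0,3] S/N   <
    [0,1] "often" : NP
    [1,3] (S/N)\NP   >
      [1,2] "read" : ((S/N)\NP)/PP
      [2,3] "in" : PP
  [3,5] N   <
    [3,4] "found" : N\NP
    [4,5] "chased" : N\(N\NP)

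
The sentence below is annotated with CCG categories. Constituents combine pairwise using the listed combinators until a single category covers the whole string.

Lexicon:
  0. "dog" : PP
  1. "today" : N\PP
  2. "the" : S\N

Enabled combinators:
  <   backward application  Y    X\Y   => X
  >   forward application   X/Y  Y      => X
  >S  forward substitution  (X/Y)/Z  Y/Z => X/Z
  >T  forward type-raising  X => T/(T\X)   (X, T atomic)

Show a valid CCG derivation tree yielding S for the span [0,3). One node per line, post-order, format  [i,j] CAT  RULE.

[0,3] S   <
  [0,2] N   <
    [0,1] "dog" : PP
    [1,2] "today" : N\PP
  [2,3] "the" : S\N

[0,1] PP  lex  "dog"
[1,2] N\PP  lex  "today"
[0,2] N  <  k=1
[2,3] S\N  lex  "the"
[0,3] S  <  k=2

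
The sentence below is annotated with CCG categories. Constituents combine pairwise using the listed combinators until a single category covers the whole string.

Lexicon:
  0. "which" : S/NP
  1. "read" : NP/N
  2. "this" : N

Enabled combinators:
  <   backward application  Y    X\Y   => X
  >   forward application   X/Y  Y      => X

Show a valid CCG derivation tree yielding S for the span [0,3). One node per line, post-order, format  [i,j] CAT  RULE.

[0,3] S   >
  [0,1] "which" : S/NP
  [1,3] NP   >
    [1,2] "read" : NP/N
    [2,3] "this" : N

[0,1] S/NP  lex  "which"
[1,2] NP/N  lex  "read"
[2,3] N  lex  "this"
[1,3] NP  >  k=2
[0,3] S  >  k=1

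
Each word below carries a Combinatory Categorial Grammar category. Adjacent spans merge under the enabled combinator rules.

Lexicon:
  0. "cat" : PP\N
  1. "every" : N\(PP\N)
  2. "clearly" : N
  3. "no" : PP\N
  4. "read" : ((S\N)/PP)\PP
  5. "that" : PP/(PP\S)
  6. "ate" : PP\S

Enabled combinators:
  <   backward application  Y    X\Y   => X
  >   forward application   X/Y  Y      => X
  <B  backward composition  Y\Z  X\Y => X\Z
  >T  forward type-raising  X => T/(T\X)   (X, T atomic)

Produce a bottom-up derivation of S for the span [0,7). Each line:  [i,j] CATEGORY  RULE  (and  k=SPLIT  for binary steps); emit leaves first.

[0,7] S   <
  [0,2] N   <
    [0,1] "cat" : PP\N
    [1,2] "every" : N\(PP\N)
  [2,7] S\N   >
    [2,5] (S\N)/PP   <
      [2,4] PP   <
        [2,3] "clearly" : N
        [3,4] "no" : PP\N
      [4,5] "read" : ((S\N)/PP)\PP
    [5,7] PP   >
      [5,6] "that" : PP/(PP\S)
      [6,7] "ate" : PP\S

[0,1] PP\N  lex  "cat"
[1,2] N\(PP\N)  lex  "every"
[0,2] N  <  k=1
[2,3] N  lex  "clearly"
[3,4] PP\N  lex  "no"
[2,4] PP  <  k=3
[4,5] ((S\N)/PP)\PP  lex  "read"
[2,5] (S\N)/PP  <  k=4
[5,6] PP/(PP\S)  lex  "that"
[6,7] PP\S  lex  "ate"
[5,7] PP  >  k=6
[2,7] S\N  >  k=5
[0,7] S  <  k=2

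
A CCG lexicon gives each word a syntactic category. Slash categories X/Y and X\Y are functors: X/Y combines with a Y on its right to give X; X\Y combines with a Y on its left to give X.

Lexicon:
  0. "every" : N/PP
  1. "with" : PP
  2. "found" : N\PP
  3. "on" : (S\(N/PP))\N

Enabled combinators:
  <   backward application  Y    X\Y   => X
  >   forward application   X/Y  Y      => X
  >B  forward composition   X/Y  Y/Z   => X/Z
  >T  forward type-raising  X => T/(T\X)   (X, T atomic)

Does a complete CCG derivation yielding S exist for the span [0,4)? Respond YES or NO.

[0,4] S   <
  [0,1] "every" : N/PP
  [1,4] S\(N/PP)   <
    [1,3] N   >
      [1,2] N/(N\PP)   >T
        [1,2] "with" : PP
      [2,3] "found" : N\PP
    [3,4] "on" : (S\(N/PP))\N

YES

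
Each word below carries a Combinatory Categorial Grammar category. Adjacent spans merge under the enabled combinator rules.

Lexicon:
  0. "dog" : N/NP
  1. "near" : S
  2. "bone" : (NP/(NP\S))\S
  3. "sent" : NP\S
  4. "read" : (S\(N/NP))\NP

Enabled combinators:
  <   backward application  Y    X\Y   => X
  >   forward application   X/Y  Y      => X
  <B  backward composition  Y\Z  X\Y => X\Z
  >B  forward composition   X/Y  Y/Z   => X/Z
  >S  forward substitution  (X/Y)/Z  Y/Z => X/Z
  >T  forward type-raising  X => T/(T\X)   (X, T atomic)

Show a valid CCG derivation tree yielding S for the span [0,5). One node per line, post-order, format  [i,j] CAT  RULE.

[0,1] N/NP  lex  "dog"
[1,2] S  lex  "near"
[2,3] (NP/(NP\S))\S  lex  "bone"
[1,3] NP/(NP\S)  <  k=2
[3,4] NP\S  lex  "sent"
[1,4] NP  >  k=3
[4,5] (S\(N/NP))\NP  lex  "read"
[1,5] S\(N/NP)  <  k=4
[0,5] S  <  k=1

[0,5] S   <
  [0,1] "dog" : N/NP
  [1,5] S\(N/NP)   <
    [1,4] NP   >
      [1,3] NP/(NP\S)   <
        [1,2] "near" : S
        [2,3] "bone" : (NP/(NP\S))\S
      [3,4] "sent" : NP\S
    [4,5] "read" : (S\(N/NP))\NP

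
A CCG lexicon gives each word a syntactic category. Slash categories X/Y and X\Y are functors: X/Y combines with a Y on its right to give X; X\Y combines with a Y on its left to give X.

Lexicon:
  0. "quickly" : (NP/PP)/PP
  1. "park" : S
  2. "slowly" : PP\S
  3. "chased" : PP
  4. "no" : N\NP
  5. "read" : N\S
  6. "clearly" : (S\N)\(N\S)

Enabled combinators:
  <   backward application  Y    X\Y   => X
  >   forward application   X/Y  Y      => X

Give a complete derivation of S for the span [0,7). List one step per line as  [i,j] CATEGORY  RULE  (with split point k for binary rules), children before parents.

[0,1] (NP/PP)/PP  lex  "quickly"
[1,2] S  lex  "park"
[2,3] PP\S  lex  "slowly"
[1,3] PP  <  k=2
[0,3] NP/PP  >  k=1
[3,4] PP  lex  "chased"
[0,4] NP  >  k=3
[4,5] N\NP  lex  "no"
[0,5] N  <  k=4
[5,6] N\S  lex  "read"
[6,7] (S\N)\(N\S)  lex  "clearly"
[5,7] S\N  <  k=6
[0,7] S  <  k=5

[0,7] S   <
  [0,5] N   <
    [0,4] NP   >
      [0,3] NP/PP   >
        [0,1] "quickly" : (NP/PP)/PP
        [1,3] PP   <
          [1,2] "park" : S
          [2,3] "slowly" : PP\S
      [3,4] "chased" : PP
    [4,5] "no" : N\NP
  [5,7] S\N   <
    [5,6] "read" : N\S
    [6,7] "clearly" : (S\N)\(N\S)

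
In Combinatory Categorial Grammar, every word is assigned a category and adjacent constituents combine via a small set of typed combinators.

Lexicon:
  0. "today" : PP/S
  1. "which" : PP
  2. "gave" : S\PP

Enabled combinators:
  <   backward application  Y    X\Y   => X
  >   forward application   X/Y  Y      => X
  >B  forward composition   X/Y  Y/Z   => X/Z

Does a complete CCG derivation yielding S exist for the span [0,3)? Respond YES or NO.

NO

PP/S PP S\PP
CKY chart[0,3] = {PP}; S ∉ chart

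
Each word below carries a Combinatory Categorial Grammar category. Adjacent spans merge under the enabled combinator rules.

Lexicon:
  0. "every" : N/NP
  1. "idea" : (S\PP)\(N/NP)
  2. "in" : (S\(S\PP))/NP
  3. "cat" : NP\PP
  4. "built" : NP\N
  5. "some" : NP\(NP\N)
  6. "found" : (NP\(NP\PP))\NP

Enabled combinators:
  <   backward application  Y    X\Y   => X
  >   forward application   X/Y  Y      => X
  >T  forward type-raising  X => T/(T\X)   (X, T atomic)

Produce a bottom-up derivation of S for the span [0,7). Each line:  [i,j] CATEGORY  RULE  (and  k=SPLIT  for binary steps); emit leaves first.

[0,1] N/NP  lex  "every"
[1,2] (S\PP)\(N/NP)  lex  "idea"
[0,2] S\PP  <  k=1
[2,3] (S\(S\PP))/NP  lex  "in"
[3,4] NP\PP  lex  "cat"
[4,5] NP\N  lex  "built"
[5,6] NP\(NP\N)  lex  "some"
[4,6] NP  <  k=5
[6,7] (NP\(NP\PP))\NP  lex  "found"
[4,7] NP\(NP\PP)  <  k=6
[3,7] NP  <  k=4
[2,7] S\(S\PP)  >  k=3
[0,7] S  <  k=2

[0,7] S   <
  [0,2] S\PP   <
    [0,1] "every" : N/NP
    [1,2] "idea" : (S\PP)\(N/NP)
  [2,7] S\(S\PP)   >
    [2,3] "in" : (S\(S\PP))/NP
    [3,7] NP   <
      [3,4] "cat" : NP\PP
      [4,7] NP\(NP\PP)   <
        [4,6] NP   <
          [4,5] "built" : NP\N
          [5,6] "some" : NP\(NP\N)
        [6,7] "found" : (NP\(NP\PP))\NP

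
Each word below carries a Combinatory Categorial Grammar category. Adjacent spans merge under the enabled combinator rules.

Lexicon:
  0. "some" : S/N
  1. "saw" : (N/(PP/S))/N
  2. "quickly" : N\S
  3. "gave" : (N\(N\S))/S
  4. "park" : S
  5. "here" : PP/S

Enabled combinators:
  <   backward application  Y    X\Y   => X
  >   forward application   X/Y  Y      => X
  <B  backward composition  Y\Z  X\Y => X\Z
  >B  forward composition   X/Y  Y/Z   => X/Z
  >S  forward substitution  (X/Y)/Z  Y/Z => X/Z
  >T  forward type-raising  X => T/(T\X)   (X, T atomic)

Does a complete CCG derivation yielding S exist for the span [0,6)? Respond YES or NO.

[0,6] S   >
  [0,1] "some" : S/N
  [1,6] N   >
    [1,5] N/(PP/S)   >
      [1,2] "saw" : (N/(PP/S))/N
      [2,5] N   <
        [2,3] "quickly" : N\S
        [3,5] N\(N\S)   >
          [3,4] "gave" : (N\(N\S))/S
          [4,5] "park" : S
    [5,6] "here" : PP/S

YES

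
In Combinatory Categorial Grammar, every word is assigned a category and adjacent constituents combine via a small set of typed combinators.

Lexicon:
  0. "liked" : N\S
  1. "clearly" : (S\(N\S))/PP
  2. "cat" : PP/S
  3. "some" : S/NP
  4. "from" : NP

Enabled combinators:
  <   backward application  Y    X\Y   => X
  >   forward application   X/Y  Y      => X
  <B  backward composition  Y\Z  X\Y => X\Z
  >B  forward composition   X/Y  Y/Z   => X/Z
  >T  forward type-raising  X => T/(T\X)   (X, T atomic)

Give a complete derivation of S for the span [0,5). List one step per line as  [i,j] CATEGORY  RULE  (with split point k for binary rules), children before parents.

[0,5] S   <
  [0,1] "liked" : N\S
  [1,5] S\(N\S)   >
    [1,2] "clearly" : (S\(N\S))/PP
    [2,5] PP   >
      [2,3] "cat" : PP/S
      [3,5] S   >
        [3,4] "some" : S/NP
        [4,5] "from" : NP

[0,1] N\S  lex  "liked"
[1,2] (S\(N\S))/PP  lex  "clearly"
[2,3] PP/S  lex  "cat"
[3,4] S/NP  lex  "some"
[4,5] NP  lex  "from"
[3,5] S  >  k=4
[2,5] PP  >  k=3
[1,5] S\(N\S)  >  k=2
[0,5] S  <  k=1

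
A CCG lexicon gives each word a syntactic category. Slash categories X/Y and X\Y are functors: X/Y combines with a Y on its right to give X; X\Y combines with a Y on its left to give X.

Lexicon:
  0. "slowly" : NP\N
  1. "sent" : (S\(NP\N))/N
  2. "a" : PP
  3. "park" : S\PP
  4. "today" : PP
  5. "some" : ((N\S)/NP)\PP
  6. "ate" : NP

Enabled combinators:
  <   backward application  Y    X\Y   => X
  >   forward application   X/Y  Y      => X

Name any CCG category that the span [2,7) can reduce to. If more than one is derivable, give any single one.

[0,7] S   <
  [0,1] "slowly" : NP\N
  [1,7] S\(NP\N)   >
    [1,2] "sent" : (S\(NP\N))/N
    [2,7] N   <
      [2,4] S   <
        [2,3] "a" : PP
        [3,4] "park" : S\PP
      [4,7] N\S   >
        [4,6] (N\S)/NP   <
          [4,5] "today" : PP
          [5,6] "some" : ((N\S)/NP)\PP
        [6,7] "ate" : NP

N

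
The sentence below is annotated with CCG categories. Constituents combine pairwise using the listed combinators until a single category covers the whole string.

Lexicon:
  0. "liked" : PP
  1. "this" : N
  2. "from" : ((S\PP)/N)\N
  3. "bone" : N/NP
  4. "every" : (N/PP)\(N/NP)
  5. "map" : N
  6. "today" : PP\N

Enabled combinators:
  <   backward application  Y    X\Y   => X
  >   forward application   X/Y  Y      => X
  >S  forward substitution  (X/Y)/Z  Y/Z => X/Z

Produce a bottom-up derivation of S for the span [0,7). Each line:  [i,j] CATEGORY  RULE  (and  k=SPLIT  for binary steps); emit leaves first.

[0,7] S   <
  [0,1] "liked" : PP
  [1,7] S\PP   >
    [1,3] (S\PP)/N   <
      [1,2] "this" : N
      [2,3] "from" : ((S\PP)/N)\N
    [3,7] N   >
      [3,5] N/PP   <
        [3,4] "bone" : N/NP
        [4,5] "every" : (N/PP)\(N/NP)
      [5,7] PP   <
        [5,6] "map" : N
        [6,7] "today" : PP\N

[0,1] PP  lex  "liked"
[1,2] N  lex  "this"
[2,3] ((S\PP)/N)\N  lex  "from"
[1,3] (S\PP)/N  <  k=2
[3,4] N/NP  lex  "bone"
[4,5] (N/PP)\(N/NP)  lex  "every"
[3,5] N/PP  <  k=4
[5,6] N  lex  "map"
[6,7] PP\N  lex  "today"
[5,7] PP  <  k=6
[3,7] N  >  k=5
[1,7] S\PP  >  k=3
[0,7] S  <  k=1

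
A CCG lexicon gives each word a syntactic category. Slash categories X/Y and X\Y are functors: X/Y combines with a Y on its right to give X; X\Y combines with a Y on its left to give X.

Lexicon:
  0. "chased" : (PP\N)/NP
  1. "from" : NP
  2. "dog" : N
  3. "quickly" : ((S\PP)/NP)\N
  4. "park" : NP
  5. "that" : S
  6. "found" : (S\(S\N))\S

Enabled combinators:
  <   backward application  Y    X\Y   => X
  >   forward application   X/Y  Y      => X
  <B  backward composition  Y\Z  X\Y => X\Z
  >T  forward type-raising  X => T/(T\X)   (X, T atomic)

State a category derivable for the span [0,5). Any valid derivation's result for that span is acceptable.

S\N

[0,7] S   <
  [0,5] S\N   <B
    [0,2] PP\N   >
      [0,1] "chased" : (PP\N)/NP
      [1,2] "from" : NP
    [2,5] S\PP   >
      [2,4] (S\PP)/NP   <
        [2,3] "dog" : N
        [3,4] "quickly" : ((S\PP)/NP)\N
      [4,5] "park" : NP
  [5,7] S\(S\N)   <
    [5,6] "that" : S
    [6,7] "found" : (S\(S\N))\S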